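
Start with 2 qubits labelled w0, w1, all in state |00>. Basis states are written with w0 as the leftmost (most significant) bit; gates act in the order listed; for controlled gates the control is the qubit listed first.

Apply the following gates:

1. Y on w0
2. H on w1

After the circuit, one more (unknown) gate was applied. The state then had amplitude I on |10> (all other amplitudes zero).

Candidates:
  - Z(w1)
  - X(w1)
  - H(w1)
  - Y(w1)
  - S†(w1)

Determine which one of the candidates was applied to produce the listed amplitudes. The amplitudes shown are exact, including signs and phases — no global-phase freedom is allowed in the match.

The applied gate was H(w1).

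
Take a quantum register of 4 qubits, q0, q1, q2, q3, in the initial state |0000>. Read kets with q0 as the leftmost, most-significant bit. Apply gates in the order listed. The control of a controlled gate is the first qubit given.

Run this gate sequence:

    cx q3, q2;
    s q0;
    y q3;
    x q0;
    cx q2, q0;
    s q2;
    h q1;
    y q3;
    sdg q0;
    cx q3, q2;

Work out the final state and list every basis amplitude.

The resulting statevector has amplitude -sqrt(2)*I/2 on |1000>, -sqrt(2)*I/2 on |1100>, and 0 on every other basis state.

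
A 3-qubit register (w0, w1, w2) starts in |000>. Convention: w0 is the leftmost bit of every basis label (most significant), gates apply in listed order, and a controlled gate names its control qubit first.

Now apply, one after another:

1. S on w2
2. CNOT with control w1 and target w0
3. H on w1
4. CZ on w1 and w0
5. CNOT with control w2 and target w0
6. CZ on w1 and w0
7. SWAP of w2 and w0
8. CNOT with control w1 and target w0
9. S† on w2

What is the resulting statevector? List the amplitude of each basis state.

The resulting statevector has amplitude sqrt(2)/2 on |000>, sqrt(2)/2 on |110>, and 0 on every other basis state.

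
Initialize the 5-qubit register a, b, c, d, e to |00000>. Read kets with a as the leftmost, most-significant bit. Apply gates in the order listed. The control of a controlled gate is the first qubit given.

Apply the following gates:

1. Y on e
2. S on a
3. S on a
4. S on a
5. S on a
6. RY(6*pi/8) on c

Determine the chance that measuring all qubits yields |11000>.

The probability of measuring |11000> is 0. Key observation: the block from step 2 through step 5 cancels to the identity and can be dropped.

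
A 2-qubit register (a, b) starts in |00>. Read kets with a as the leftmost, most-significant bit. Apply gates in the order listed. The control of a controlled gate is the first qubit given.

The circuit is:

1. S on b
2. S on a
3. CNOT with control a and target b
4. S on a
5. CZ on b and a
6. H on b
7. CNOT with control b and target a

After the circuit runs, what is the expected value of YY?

In the final state, YY has expectation -1.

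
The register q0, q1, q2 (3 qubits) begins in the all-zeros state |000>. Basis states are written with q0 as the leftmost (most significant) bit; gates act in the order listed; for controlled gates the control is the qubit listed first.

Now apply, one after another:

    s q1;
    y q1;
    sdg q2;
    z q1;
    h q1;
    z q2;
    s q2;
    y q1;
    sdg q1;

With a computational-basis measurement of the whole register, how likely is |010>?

A full measurement returns |010> with probability 1/2.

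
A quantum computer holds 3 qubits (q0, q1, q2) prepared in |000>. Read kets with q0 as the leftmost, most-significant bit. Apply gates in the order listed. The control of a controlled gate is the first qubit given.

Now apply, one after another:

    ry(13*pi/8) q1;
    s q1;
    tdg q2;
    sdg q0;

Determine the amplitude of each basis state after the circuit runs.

The resulting statevector has amplitude -cos(3*pi/16) on |000>, I*sin(3*pi/16) on |010>, and 0 on every other basis state.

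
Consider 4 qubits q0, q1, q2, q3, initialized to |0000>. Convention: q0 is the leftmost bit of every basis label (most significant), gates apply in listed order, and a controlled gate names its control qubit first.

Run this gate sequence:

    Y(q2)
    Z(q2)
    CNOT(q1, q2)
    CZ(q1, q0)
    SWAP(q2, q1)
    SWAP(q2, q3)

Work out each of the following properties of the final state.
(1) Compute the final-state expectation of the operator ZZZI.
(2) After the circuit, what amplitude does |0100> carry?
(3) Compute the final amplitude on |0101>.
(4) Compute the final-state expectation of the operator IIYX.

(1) In the final state, ZZZI has expectation -1.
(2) The final state's coefficient on |0100> equals -I.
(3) The amplitude on |0101> is 0.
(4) In the final state, IIYX has expectation 0.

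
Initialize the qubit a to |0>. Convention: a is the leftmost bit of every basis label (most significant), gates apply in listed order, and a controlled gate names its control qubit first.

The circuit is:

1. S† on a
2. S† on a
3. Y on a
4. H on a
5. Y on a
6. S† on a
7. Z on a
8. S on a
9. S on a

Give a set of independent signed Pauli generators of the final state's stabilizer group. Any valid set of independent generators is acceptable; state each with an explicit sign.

The final state is stabilized by the group generated by -Y; other independent generating sets are equally valid.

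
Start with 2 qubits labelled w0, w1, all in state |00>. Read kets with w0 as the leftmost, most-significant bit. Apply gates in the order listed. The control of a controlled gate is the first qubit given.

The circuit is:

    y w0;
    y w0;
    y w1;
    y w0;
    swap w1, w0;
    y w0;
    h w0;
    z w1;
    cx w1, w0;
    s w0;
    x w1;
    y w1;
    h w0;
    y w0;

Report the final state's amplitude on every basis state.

After the circuit, the state carries amplitude 0 on |00>, -1/2 - I/2 on |01>, 0 on |10>, -1/2 + I/2 on |11>.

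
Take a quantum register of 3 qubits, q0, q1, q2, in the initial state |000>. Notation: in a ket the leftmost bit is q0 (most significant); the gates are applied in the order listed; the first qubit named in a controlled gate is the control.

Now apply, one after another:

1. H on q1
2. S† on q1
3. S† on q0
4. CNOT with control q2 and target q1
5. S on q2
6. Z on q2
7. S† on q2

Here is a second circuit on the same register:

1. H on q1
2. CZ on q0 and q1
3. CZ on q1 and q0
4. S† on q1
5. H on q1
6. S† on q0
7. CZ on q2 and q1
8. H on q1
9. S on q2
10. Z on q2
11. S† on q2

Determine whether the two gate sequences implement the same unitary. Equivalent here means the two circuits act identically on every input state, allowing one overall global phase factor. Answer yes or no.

Yes: on every input state the two circuits agree up to one overall phase factor.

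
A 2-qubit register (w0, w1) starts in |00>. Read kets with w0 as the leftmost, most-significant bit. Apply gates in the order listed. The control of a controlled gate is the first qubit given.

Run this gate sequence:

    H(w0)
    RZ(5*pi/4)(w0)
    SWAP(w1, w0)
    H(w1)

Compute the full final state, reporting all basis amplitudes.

The final amplitudes are (-1 + exp(I*pi/4))*exp(3*I*pi/8)/2 on |00>, (-1 - exp(I*pi/4))*exp(3*I*pi/8)/2 on |01>, 0 on |10>, 0 on |11>.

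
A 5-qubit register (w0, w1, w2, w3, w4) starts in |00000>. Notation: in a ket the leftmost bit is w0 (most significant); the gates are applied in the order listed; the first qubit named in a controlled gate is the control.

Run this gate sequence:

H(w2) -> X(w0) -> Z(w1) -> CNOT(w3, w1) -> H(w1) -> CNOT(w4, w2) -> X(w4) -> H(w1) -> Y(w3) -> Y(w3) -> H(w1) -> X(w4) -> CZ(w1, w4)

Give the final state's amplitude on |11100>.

The final state's coefficient on |11100> equals 1/2.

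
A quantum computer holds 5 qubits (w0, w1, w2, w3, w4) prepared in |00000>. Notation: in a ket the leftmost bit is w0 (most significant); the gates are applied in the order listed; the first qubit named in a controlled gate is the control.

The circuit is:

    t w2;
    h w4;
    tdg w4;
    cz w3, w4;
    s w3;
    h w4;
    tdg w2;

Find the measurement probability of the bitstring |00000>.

Outcome |00000> occurs with probability sqrt(2)/4 + 1/2.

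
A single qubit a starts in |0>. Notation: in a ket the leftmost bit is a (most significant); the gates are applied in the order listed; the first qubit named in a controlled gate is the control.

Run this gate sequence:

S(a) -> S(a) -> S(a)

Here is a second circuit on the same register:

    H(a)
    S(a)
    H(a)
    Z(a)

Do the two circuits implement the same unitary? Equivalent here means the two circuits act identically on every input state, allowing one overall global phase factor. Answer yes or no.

No — the two circuits implement different unitaries, even allowing a global phase.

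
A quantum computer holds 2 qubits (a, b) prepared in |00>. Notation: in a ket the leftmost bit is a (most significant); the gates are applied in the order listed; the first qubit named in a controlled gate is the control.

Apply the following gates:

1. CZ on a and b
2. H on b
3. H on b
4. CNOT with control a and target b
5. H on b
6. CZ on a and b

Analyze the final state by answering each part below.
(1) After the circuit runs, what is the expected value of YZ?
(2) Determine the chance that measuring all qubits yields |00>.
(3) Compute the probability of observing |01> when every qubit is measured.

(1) In the final state, YZ has expectation 0.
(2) A full measurement returns |00> with probability 1/2.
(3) The probability of measuring |01> is 1/2.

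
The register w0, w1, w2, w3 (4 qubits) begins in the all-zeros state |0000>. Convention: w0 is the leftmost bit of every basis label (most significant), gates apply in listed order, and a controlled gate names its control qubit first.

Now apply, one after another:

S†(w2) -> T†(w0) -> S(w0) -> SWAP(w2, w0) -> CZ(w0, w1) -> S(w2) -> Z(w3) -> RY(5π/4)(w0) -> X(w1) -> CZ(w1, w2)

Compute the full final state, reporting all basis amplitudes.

The resulting statevector has amplitude -sqrt(2 - sqrt(2))/2 on |0100>, sqrt(sqrt(2) + 2)/2 on |1100>, and 0 on every other basis state.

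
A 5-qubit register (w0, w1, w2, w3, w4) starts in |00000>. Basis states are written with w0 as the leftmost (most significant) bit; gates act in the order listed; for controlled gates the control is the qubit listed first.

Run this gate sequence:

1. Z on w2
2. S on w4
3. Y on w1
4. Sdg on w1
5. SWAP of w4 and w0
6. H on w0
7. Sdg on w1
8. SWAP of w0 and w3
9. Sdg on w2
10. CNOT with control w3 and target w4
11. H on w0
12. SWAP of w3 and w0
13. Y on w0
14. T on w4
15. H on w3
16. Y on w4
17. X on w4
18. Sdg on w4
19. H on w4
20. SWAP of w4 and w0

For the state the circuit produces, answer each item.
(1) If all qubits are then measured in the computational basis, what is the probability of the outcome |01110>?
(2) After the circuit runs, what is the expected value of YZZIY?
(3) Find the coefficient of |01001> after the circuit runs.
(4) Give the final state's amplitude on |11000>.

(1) A full measurement returns |01110> with probability 0.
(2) The observable YZZIY averages to sqrt(2)/2.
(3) |01001> carries amplitude I/2 in the final state.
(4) The amplitude on |11000> is -exp(I*pi/4)/2.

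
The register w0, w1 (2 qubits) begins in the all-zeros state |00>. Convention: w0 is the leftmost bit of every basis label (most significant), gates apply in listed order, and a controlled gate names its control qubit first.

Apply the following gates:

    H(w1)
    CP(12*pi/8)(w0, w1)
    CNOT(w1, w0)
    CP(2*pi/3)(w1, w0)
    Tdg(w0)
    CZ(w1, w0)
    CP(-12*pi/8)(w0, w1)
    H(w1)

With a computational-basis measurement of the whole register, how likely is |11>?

Outcome |11> occurs with probability 1/4.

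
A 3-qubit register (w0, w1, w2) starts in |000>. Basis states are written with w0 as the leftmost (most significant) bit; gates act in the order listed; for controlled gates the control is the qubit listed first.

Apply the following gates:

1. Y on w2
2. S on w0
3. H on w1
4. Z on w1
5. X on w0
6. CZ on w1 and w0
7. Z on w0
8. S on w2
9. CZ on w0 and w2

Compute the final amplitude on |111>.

The amplitude on |111> is -sqrt(2)/2.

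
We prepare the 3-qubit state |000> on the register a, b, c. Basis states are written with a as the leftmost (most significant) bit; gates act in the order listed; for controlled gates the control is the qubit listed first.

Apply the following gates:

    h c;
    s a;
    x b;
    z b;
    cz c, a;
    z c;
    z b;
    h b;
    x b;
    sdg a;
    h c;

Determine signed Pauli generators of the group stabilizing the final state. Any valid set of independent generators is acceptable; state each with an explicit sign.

One valid set of independent stabilizer generators is -IXI, +ZII, -IIZ (any independent generating set of the same group is equally correct).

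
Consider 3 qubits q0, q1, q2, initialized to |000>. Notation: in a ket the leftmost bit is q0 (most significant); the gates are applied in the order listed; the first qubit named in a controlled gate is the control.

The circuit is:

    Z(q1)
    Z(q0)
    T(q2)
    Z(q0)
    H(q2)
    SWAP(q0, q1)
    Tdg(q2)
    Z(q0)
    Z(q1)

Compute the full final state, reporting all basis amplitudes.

The resulting statevector has amplitude sqrt(2)/2 on |000>, -sqrt(2)*exp(3*I*pi/4)/2 on |001>, and 0 on every other basis state.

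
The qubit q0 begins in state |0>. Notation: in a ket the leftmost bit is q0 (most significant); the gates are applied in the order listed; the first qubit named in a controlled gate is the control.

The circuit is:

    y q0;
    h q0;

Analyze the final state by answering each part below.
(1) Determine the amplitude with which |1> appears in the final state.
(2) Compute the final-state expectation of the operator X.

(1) |1> carries amplitude -sqrt(2)*I/2 in the final state.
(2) The observable X averages to -1.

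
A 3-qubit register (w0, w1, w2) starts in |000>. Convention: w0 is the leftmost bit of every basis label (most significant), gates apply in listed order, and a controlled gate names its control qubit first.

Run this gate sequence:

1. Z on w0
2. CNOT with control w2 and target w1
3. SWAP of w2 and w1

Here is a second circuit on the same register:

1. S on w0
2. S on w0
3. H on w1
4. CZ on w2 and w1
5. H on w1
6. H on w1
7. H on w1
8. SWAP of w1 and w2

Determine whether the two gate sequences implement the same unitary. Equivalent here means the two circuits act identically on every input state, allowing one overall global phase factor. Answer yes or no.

Yes — the two circuits implement the same unitary up to a global phase.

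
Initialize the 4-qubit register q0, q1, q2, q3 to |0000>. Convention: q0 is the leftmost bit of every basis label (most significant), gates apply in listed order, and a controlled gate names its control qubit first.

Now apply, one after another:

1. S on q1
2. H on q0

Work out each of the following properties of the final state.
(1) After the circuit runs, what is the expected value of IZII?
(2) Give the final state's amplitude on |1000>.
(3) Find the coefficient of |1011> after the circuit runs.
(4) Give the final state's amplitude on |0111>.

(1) The expectation value of IZII is 1.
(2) The amplitude on |1000> is sqrt(2)/2.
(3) The final state's coefficient on |1011> equals 0.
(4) The final state's coefficient on |0111> equals 0.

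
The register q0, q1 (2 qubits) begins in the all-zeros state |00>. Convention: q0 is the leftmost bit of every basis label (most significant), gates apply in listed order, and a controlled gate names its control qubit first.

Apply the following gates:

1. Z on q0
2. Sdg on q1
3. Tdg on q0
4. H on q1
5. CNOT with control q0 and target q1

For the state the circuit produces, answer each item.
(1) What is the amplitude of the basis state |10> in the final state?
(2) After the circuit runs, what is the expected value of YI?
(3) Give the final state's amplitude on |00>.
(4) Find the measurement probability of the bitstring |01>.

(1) |10> carries amplitude 0 in the final state.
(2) In the final state, YI has expectation 0.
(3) The final state's coefficient on |00> equals sqrt(2)/2.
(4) A full measurement returns |01> with probability 1/2.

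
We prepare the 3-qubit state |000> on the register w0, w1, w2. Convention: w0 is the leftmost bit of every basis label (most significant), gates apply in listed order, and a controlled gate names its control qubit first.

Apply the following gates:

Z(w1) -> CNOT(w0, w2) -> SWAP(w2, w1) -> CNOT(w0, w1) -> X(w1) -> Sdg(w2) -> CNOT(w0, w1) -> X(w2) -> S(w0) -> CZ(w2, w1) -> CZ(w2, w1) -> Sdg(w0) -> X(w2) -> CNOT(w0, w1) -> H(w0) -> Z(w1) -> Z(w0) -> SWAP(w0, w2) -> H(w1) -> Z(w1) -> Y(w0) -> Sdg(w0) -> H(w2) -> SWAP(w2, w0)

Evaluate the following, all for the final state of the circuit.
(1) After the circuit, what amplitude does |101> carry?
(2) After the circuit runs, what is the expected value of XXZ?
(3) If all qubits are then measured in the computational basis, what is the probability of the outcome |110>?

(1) The final state's coefficient on |101> equals -sqrt(2)/2. Key observation: gates 7-14 undo each other exactly, leaving only the rest of the circuit to track.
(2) In the final state, XXZ has expectation 0.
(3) A full measurement returns |110> with probability 0.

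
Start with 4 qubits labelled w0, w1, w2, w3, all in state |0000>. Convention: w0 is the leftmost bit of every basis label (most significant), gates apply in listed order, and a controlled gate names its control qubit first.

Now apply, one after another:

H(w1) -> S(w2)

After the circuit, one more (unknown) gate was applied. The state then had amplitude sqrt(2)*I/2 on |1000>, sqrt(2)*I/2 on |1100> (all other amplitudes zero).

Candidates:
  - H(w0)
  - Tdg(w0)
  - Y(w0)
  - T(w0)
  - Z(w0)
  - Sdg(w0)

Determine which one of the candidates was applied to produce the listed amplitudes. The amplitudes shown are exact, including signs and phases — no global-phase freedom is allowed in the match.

The unique candidate consistent with the amplitudes is Y(w0).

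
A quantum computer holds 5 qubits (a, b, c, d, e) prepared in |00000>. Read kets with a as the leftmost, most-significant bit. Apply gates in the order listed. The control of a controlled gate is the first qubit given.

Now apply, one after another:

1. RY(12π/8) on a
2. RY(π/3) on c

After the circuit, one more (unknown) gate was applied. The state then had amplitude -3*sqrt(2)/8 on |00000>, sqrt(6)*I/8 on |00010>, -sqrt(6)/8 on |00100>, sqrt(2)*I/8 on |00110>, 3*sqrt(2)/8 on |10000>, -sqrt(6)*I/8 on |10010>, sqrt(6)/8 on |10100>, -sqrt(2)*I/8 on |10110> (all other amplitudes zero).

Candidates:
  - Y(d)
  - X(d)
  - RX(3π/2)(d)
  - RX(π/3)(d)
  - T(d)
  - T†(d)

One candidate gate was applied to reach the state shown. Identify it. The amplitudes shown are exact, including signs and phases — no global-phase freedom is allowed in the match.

The applied gate was RX(π/3)(d).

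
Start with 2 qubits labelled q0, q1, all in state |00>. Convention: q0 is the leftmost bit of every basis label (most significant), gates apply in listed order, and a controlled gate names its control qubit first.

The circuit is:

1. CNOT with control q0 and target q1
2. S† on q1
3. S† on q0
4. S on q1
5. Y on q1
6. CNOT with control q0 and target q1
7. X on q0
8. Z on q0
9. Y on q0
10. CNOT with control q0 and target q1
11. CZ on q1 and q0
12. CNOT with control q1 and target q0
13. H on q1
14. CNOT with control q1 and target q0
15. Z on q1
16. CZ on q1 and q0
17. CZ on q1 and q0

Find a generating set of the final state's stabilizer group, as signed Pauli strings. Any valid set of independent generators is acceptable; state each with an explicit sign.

The final state is stabilized by the group generated by +XX, -ZZ; other independent generating sets are equally valid.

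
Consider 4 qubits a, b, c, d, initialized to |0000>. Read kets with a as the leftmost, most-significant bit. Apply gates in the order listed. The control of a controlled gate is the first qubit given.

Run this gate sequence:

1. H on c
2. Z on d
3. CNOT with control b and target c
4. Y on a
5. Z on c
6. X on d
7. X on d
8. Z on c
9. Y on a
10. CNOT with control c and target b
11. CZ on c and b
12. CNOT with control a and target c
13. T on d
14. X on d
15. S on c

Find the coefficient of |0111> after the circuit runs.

The final state's coefficient on |0111> equals -sqrt(2)*I/2. Key observation: steps 4-9 multiply out to the identity, so the circuit reduces to the remaining gates.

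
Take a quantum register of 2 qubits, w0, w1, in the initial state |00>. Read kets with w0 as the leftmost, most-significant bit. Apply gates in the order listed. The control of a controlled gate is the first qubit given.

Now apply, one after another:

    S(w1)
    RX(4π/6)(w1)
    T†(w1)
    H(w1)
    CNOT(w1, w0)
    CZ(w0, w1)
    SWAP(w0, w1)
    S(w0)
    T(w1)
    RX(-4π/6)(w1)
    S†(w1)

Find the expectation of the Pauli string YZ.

The expectation value of YZ is 3/8 - sqrt(6)/8.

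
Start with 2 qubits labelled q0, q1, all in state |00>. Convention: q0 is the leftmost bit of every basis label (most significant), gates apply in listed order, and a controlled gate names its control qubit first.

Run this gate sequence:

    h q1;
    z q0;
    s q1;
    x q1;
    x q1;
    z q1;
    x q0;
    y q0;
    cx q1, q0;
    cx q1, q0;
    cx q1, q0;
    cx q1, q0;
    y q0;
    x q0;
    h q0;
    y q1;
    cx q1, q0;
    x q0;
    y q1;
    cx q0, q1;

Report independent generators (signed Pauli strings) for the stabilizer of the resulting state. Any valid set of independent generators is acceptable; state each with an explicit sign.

One valid set of independent stabilizer generators is -YZ, -ZY (any independent generating set of the same group is equally correct). Key observation: steps 7-14 multiply out to the identity, so the circuit reduces to the remaining gates.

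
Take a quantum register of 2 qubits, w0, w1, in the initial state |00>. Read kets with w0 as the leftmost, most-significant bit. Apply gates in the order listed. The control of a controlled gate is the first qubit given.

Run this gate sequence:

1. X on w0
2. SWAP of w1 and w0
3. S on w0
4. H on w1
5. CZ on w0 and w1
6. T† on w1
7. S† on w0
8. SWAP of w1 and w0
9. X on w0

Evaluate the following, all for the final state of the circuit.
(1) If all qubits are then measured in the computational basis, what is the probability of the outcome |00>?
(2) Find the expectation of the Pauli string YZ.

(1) The probability of measuring |00> is 1/2.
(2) The observable YZ averages to -sqrt(2)/2.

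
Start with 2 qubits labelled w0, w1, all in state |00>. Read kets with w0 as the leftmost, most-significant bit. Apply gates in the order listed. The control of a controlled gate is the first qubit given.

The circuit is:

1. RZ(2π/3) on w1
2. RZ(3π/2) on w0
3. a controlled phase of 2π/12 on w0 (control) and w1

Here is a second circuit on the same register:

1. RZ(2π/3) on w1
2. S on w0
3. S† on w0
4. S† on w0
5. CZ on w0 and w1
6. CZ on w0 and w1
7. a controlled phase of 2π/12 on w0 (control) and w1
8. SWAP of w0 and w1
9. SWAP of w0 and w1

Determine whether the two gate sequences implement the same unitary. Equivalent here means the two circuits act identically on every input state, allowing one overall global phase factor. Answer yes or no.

Yes, they are equivalent — the unitaries differ by at most a global phase.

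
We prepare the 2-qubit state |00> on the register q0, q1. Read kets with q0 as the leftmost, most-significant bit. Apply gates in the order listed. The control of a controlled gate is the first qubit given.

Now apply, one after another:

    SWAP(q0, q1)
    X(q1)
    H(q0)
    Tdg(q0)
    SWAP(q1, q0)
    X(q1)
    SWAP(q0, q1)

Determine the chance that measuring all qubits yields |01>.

Outcome |01> occurs with probability 1/2.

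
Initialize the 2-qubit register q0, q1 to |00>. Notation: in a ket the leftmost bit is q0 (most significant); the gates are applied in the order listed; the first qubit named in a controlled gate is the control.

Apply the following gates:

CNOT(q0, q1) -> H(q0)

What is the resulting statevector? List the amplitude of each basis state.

The resulting statevector has amplitude sqrt(2)/2 on |00>, 0 on |01>, sqrt(2)/2 on |10>, 0 on |11>.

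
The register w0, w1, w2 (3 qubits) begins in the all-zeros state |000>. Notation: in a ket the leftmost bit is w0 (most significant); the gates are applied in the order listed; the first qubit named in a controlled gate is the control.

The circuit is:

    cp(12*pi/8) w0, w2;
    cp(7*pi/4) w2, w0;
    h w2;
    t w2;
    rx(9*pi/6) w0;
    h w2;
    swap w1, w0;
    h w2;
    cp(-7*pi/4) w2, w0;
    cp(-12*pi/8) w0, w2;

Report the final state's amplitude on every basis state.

The final amplitudes are -1/2 on |000>, -exp(I*pi/4)/2 on |001>, -I/2 on |010>, -exp(3*I*pi/4)/2 on |011>, 0 on |100>, 0 on |101>, 0 on |110>, 0 on |111>.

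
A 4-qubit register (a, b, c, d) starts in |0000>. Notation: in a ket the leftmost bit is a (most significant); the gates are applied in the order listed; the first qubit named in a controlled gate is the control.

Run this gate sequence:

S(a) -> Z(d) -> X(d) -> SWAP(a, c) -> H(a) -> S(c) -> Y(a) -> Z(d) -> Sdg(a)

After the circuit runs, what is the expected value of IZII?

The expectation value of IZII is 1.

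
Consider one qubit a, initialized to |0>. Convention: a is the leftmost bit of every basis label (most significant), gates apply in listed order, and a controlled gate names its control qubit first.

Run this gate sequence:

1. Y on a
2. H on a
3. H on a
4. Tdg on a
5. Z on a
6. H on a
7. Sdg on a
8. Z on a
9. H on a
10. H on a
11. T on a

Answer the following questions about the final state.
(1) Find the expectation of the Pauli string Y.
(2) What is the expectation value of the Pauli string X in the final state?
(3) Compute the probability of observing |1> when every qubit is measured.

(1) The observable Y averages to -sqrt(2)/2.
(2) The expectation value of X is sqrt(2)/2.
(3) A full measurement returns |1> with probability 1/2.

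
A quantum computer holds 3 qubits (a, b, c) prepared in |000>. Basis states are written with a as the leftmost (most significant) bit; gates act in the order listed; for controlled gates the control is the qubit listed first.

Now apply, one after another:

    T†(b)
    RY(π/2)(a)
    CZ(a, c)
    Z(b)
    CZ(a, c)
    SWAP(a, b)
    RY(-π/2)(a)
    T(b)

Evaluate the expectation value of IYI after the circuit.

The expectation value of IYI is sqrt(2)/2.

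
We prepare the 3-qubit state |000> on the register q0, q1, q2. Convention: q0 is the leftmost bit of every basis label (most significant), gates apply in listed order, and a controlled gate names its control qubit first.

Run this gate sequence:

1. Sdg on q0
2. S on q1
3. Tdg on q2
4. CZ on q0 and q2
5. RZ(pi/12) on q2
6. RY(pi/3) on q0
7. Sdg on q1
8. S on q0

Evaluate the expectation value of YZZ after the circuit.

In the final state, YZZ has expectation sqrt(3)/2.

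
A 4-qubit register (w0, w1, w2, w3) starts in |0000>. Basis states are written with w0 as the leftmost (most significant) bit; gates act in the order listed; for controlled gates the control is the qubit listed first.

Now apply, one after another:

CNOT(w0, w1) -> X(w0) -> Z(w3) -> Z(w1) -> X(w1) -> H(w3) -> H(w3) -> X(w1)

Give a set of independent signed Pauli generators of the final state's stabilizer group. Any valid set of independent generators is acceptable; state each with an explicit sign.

The stabilizer group can be generated by -ZIII, +IZII, +IIZI, +IIIZ, among other valid generating sets. Key observation: gates 5-8 undo each other exactly, leaving only the rest of the circuit to track.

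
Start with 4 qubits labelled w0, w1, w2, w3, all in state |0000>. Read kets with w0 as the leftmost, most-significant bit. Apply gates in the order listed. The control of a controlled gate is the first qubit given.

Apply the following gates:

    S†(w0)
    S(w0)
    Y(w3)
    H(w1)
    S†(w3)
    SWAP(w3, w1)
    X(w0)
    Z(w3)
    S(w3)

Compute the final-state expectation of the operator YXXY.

In the final state, YXXY has expectation 0.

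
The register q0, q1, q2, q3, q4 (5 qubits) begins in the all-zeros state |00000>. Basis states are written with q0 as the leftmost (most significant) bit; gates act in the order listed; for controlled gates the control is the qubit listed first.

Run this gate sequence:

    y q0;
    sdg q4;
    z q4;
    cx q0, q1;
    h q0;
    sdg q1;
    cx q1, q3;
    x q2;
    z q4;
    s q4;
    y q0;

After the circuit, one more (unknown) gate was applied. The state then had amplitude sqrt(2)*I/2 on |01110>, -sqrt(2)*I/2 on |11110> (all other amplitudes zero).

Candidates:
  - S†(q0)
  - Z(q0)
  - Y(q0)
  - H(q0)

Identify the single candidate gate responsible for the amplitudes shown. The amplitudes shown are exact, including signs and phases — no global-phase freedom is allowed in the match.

The applied gate was Z(q0).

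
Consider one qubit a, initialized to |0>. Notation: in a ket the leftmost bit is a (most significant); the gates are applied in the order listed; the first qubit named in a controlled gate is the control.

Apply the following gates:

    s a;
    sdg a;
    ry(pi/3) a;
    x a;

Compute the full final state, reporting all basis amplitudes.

The final amplitudes are 1/2 on |0>, sqrt(3)/2 on |1>.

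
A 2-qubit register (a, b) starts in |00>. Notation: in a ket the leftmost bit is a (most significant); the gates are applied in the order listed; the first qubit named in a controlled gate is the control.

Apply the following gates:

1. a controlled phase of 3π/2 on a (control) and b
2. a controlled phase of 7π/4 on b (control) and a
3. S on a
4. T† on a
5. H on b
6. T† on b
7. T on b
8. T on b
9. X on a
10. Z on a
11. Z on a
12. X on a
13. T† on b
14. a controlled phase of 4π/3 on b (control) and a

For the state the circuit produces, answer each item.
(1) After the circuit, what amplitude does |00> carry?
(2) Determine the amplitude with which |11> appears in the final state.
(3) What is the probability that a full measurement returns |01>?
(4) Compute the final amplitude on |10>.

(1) The amplitude on |00> is sqrt(2)/2. Key observation: the block from step 8 through step 13 cancels to the identity and can be dropped.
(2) |11> carries amplitude 0 in the final state.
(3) Outcome |01> occurs with probability 1/2.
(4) |10> carries amplitude 0 in the final state.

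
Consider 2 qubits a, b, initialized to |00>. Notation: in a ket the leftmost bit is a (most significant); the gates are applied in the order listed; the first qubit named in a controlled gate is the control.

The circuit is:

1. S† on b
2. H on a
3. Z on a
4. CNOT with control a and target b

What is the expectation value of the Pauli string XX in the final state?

The observable XX averages to -1.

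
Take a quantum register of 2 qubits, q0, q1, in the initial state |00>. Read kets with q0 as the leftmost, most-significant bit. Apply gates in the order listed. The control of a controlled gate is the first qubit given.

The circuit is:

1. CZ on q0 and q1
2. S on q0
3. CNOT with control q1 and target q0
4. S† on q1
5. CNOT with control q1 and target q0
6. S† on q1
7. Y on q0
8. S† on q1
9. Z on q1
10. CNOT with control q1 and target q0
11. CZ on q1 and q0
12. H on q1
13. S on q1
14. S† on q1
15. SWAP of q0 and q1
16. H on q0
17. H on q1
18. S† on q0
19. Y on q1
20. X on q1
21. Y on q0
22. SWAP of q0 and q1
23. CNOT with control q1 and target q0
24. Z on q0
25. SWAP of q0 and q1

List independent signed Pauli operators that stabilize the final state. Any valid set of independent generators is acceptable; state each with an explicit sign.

One valid set of independent stabilizer generators is -IX, -ZI (any independent generating set of the same group is equally correct).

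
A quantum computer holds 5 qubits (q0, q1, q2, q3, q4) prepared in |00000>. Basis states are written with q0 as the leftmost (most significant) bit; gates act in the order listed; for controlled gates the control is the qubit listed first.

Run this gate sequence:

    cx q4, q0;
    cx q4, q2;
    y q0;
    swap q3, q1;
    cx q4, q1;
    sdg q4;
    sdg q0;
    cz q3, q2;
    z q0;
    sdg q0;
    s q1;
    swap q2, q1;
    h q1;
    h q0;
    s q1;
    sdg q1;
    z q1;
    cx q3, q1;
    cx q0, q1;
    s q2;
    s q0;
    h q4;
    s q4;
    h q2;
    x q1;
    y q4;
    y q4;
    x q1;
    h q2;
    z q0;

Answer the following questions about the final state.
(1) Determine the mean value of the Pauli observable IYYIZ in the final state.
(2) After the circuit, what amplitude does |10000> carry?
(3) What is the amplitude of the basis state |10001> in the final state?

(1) The observable IYYIZ averages to 0. Key observation: gates 24-29 undo each other exactly, leaving only the rest of the circuit to track.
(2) The amplitude on |10000> is sqrt(2)/4.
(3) The amplitude on |10001> is sqrt(2)*I/4.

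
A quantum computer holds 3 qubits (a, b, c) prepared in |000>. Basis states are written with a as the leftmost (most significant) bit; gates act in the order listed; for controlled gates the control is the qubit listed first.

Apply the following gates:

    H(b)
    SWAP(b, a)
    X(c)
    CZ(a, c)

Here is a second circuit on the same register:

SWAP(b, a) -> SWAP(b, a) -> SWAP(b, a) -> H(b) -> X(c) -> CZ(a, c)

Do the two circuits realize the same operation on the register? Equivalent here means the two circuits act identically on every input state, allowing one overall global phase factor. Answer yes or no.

No, they are not equivalent — no single phase factor reconciles the two unitaries.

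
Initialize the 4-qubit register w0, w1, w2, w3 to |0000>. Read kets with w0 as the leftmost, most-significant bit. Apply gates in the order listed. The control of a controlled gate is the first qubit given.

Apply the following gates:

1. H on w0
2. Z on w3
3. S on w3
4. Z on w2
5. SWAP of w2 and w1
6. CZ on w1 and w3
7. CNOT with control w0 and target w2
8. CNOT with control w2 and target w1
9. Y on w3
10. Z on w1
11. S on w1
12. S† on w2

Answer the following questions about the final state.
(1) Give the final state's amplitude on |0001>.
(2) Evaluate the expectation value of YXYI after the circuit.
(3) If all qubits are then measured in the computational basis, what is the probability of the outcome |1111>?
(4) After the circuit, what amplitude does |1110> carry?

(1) |0001> carries amplitude sqrt(2)*I/2 in the final state.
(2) The expectation value of YXYI is 1.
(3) A full measurement returns |1111> with probability 1/2.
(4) The final state's coefficient on |1110> equals 0.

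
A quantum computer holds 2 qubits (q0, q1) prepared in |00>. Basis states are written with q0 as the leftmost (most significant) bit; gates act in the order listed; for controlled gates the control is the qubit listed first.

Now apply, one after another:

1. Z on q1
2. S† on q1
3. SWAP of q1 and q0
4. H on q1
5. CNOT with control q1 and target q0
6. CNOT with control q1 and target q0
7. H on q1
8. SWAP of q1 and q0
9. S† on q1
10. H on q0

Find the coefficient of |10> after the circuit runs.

|10> carries amplitude sqrt(2)/2 in the final state. Key observation: the block from step 3 through step 8 cancels to the identity and can be dropped.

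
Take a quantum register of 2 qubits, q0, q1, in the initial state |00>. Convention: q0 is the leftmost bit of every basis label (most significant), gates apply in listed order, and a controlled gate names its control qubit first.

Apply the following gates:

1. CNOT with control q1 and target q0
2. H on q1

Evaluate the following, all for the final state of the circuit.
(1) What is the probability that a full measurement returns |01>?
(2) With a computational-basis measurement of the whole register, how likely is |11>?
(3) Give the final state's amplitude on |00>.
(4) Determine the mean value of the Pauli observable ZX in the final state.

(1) A full measurement returns |01> with probability 1/2.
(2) Outcome |11> occurs with probability 0.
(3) The final state's coefficient on |00> equals sqrt(2)/2.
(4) In the final state, ZX has expectation 1.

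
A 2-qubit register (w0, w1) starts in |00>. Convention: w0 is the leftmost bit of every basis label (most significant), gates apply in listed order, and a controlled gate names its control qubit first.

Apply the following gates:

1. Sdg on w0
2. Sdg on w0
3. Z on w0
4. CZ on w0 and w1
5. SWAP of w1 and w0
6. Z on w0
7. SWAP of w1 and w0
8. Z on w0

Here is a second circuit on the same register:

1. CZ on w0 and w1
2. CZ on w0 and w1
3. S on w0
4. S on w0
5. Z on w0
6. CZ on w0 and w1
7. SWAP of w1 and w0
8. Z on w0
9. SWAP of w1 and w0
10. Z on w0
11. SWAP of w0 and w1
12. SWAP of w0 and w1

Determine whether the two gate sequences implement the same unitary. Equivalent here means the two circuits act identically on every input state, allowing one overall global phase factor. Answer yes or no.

Yes — the two circuits implement the same unitary up to a global phase.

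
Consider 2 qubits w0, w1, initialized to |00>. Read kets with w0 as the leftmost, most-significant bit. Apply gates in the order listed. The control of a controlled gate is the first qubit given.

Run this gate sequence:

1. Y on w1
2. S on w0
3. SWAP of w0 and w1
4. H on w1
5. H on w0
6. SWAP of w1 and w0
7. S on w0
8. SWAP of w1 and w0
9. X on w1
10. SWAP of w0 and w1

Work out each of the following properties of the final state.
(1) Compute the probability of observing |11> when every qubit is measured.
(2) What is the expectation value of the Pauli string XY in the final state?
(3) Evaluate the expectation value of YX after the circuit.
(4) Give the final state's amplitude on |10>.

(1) The probability of measuring |11> is 1/4.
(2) In the final state, XY has expectation 0.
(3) In the final state, YX has expectation 1.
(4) The amplitude on |10> is I/2.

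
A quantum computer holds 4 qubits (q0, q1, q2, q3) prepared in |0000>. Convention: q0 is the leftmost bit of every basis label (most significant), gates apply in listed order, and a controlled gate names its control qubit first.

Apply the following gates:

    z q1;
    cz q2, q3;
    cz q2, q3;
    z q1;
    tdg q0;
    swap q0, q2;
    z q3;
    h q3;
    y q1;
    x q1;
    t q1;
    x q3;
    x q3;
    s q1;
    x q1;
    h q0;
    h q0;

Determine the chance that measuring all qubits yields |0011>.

A full measurement returns |0011> with probability 0. Key observation: the block from step 1 through step 4 cancels to the identity and can be dropped.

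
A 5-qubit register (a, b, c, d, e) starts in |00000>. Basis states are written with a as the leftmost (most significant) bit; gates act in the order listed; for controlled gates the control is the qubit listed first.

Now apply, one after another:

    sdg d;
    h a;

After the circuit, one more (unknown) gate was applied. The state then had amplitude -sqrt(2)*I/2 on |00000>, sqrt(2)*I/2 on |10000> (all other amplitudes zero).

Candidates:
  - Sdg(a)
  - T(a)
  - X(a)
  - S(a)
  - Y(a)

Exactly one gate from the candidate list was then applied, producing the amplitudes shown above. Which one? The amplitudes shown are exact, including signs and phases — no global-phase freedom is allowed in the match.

The unique candidate consistent with the amplitudes is Y(a).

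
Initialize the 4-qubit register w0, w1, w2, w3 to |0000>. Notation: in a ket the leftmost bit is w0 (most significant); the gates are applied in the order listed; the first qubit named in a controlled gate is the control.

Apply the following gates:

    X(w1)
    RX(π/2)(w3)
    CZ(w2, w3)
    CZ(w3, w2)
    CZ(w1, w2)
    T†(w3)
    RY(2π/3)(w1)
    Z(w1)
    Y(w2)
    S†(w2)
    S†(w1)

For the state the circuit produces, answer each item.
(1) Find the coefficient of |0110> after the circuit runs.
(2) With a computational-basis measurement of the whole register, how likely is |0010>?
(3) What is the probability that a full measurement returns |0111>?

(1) |0110> carries amplitude sqrt(2)*I/4 in the final state.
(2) The probability of measuring |0010> is 3/8.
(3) Outcome |0111> occurs with probability 1/8.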